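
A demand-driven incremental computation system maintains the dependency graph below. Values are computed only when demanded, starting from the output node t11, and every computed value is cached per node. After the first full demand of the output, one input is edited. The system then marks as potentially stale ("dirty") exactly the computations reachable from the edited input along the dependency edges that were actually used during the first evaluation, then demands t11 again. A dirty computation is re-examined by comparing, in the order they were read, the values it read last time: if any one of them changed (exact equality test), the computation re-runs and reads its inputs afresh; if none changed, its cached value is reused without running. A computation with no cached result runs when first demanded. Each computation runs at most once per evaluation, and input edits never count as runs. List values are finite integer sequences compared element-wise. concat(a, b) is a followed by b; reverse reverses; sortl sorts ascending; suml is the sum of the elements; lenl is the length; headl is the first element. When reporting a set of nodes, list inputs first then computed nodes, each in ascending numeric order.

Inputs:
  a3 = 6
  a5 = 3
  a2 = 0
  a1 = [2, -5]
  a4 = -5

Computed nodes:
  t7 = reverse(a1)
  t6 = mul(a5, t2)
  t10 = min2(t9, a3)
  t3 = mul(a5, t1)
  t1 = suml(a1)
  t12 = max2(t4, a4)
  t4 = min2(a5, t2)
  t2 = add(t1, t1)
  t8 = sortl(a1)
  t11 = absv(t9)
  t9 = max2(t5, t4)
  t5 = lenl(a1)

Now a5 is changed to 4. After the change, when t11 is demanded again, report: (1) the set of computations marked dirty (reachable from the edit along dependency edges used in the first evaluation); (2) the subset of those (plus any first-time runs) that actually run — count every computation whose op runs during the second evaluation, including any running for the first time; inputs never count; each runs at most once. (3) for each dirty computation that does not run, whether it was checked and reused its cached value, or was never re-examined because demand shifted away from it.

First evaluation (everything demanded from the output):
  t1 = suml([2, -5]) = -3
  t2 = add(-3, -3) = -6
  t4 = min2(3, -6) = -6
  t5 = lenl([2, -5]) = 2
  t9 = max2(2, -6) = 2
  t11 = absv(2) = 2

Propagation after the edit:
  t4: runs — a5 3->4; result -6 (same value as before).
  t9: checked — values it read are unchanged (t5 unchanged, t4 unchanged); reused cached 2 without running.
  t11: checked — values it read are unchanged (t9 unchanged); reused cached 2 without running.

Key observation: the change is absorbed at t4 — it re-runs but produces the same value, and the output's value is unchanged.

Marked dirty: t4, t9, t11.
Computations that run: t4 — 1 in total.
Checked but reused from cache: t9, t11.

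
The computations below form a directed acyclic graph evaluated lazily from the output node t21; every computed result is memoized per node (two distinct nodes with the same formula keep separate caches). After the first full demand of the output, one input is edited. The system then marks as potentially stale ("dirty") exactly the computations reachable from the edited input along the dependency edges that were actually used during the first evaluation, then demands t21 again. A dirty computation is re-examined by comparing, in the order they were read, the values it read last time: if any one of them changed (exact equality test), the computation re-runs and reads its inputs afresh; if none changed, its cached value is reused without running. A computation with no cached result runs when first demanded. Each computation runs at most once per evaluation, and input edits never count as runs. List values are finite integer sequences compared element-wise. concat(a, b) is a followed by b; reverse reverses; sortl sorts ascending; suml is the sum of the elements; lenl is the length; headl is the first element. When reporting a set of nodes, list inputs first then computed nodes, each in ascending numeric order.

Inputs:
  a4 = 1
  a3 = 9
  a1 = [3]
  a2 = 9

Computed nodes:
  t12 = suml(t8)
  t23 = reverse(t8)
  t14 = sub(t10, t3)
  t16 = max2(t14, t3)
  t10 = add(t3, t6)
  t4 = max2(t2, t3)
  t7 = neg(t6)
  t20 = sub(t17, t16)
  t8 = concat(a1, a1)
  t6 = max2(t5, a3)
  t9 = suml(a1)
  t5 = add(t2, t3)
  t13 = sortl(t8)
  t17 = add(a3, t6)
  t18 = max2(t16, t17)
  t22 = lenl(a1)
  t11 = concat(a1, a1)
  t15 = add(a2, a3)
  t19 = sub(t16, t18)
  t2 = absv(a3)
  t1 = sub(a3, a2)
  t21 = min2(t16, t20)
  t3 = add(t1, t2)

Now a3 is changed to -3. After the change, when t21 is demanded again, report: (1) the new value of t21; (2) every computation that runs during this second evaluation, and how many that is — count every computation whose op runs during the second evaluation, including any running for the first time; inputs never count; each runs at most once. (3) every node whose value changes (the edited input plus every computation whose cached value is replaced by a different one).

First demand of the output computes:
  t1 = sub(9, 9) = 0
  t2 = absv(9) = 9
  t3 = add(0, 9) = 9
  t5 = add(9, 9) = 18
  t6 = max2(18, 9) = 18
  t10 = add(9, 18) = 27
  t14 = sub(27, 9) = 18
  t16 = max2(18, 9) = 18
  t17 = add(9, 18) = 27
  t20 = sub(27, 18) = 9
  t21 = min2(18, 9) = 9

After the edit, cleaning proceeds:
  t1: a read changed (a3 9->-3) — executes, giving -12.
  t2: a read changed (a3 9->-3) — executes, giving 3.
  t3: a read changed (t1 0->-12; t2 9->3) — executes, giving -9.
  t5: a read changed (t2 9->3; t3 9->-9) — executes, giving -6.
  t6: a read changed (t5 18->-6; a3 9->-3) — executes, giving -3.
  t10: a read changed (t3 9->-9; t6 18->-3) — executes, giving -12.
  t14: a read changed (t10 27->-12; t3 9->-9) — executes, giving -3.
  t16: a read changed (t14 18->-3; t3 9->-9) — executes, giving -3.
  t17: a read changed (a3 9->-3; t6 18->-3) — executes, giving -6.
  t20: a read changed (t17 27->-6; t16 18->-3) — executes, giving -3.
  t21: a read changed (t16 18->-3; t20 9->-3) — executes, giving -3.

Demanding t21 again yields -3.
11 computations run: t1, t2, t3, t5, t6, t10, t14, t16, t17, t20, t21.
The nodes whose values change: a3, t1, t2, t3, t5, t6, t10, t14, t16, t17, t20, t21.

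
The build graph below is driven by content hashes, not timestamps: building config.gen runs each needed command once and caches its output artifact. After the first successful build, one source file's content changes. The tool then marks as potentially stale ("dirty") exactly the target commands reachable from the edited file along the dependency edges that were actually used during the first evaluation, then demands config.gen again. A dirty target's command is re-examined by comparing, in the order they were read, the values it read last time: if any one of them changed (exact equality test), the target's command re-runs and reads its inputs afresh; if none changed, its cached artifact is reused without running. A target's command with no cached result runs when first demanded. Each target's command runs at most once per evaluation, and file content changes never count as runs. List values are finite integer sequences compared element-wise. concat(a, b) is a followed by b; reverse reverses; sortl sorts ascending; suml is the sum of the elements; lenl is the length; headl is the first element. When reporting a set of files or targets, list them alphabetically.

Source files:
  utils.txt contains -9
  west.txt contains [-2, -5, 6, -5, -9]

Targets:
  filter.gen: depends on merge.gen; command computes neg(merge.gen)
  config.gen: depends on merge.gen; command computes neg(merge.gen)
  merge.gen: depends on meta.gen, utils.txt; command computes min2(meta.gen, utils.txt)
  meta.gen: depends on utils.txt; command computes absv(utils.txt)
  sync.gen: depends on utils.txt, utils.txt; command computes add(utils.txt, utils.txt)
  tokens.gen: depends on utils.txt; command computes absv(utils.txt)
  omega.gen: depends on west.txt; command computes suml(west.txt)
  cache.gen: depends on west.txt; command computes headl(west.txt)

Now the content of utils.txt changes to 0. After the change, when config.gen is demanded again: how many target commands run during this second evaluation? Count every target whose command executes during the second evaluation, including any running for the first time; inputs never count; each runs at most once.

Initial pass — values computed on the first demand:
  meta.gen = absv(-9) = 9
  merge.gen = min2(9, -9) = -9
  config.gen = neg(-9) = 9

Second demand — change propagation:
  meta.gen: re-runs because utils.txt -9->0; new result 0.
  merge.gen: re-runs because meta.gen 9->0; utils.txt -9->0; new result 0.
  config.gen: re-runs because merge.gen -9->0; new result 0.

Run set: config.gen, merge.gen, meta.gen (3 run).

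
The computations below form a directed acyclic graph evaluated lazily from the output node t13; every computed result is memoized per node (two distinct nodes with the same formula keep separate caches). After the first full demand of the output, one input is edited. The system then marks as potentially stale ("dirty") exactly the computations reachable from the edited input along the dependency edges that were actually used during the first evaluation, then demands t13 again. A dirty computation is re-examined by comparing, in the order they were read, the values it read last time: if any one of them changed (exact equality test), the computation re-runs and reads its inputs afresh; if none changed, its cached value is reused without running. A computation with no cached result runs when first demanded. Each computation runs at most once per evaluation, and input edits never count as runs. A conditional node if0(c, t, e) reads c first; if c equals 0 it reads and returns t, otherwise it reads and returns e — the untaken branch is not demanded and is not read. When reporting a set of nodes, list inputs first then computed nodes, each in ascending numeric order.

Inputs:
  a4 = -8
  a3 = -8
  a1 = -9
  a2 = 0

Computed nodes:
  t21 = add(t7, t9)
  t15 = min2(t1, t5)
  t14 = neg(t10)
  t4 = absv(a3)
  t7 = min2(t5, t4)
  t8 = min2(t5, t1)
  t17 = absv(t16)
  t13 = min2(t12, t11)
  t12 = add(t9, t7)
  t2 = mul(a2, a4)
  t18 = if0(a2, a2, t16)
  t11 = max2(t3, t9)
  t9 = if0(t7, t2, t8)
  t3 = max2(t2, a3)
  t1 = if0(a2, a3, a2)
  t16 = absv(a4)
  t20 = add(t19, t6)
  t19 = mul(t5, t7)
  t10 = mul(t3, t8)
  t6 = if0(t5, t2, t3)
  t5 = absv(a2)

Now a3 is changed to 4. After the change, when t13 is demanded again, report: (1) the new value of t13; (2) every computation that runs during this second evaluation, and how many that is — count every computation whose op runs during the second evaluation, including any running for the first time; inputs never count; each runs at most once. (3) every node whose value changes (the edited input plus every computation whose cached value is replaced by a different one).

Demanding t13 again yields 0.
5 computations run: t3, t4, t7, t11, t13.
The nodes whose values change: a3, t3, t4, t11.
Note where the cutoff bites: t9 is checked, finds nothing changed, and keeps its cache.

First demand of the output computes:
  t2 = mul(0, -8) = 0
  t3 = max2(0, -8) = 0
  t4 = absv(-8) = 8
  t5 = absv(0) = 0
  t7 = min2(0, 8) = 0
  t9 = if0(t7=0 -> then branch t2) = 0
  t11 = max2(0, 0) = 0
  t12 = add(0, 0) = 0
  t13 = min2(0, 0) = 0

After the edit, cleaning proceeds:
  t3: a read changed (a3 -8->4) — executes, giving 4.
  t4: a read changed (a3 -8->4) — executes, giving 4.
  t7: a read changed (t4 8->4) — executes, giving 0 — identical to its old value.
  t9: dirty, but its reads are unchanged (t7 unchanged, t2 unchanged); cached 0 stands.
  t11: a read changed (t3 0->4) — executes, giving 4.
  t12: dirty, but its reads are unchanged (t9 unchanged, t7 unchanged); cached 0 stands.
  t13: a read changed (t11 0->4) — executes, giving 0 — identical to its old value.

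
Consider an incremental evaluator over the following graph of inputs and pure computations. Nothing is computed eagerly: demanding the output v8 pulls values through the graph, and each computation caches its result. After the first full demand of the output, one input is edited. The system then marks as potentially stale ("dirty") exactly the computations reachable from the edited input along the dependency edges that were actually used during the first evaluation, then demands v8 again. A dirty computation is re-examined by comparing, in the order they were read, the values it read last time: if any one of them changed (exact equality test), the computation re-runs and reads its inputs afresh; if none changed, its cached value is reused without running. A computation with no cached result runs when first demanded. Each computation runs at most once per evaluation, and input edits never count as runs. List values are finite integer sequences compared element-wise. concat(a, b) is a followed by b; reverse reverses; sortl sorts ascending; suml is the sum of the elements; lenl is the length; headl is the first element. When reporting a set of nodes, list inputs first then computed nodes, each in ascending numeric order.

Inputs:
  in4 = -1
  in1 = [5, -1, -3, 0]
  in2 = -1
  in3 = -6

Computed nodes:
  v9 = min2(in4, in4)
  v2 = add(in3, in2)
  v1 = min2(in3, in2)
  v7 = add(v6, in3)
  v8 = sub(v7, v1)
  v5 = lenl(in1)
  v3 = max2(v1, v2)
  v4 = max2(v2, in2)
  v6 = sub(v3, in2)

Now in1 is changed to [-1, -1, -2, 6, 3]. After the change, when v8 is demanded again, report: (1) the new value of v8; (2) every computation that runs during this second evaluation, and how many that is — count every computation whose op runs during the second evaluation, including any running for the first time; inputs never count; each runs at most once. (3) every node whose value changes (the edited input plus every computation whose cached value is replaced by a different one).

v8 now evaluates to -5.
Run set: none (0 run).
Changed values: in1.
The important point: nothing the output needs ever reads in1, so the edit is invisible to it.

Initial pass — values computed on the first demand:
  v1 = min2(-6, -1) = -6
  v2 = add(-6, -1) = -7
  v3 = max2(-6, -7) = -6
  v6 = sub(-6, -1) = -5
  v7 = add(-5, -6) = -11
  v8 = sub(-11, -6) = -5

Second demand — change propagation:
  no demanded computation ever read in1, so the edit dirties nothing and nothing runs.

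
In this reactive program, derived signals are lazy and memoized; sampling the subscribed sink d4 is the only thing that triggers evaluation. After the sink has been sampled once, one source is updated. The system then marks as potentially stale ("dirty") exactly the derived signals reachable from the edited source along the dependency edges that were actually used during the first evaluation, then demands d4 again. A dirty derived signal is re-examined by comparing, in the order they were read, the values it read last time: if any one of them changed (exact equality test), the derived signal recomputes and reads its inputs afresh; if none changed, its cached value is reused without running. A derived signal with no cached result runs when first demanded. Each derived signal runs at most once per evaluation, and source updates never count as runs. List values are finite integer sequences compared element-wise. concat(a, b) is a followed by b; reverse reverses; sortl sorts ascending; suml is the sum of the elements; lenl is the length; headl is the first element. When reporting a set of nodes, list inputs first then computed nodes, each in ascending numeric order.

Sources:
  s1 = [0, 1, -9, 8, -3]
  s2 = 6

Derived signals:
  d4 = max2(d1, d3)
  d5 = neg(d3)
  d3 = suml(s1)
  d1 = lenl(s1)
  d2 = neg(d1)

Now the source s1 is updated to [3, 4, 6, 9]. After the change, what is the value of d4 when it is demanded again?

First demand of the output computes:
  d1 = lenl([0, 1, -9, 8, -3]) = 5
  d3 = suml([0, 1, -9, 8, -3]) = -3
  d4 = max2(5, -3) = 5

After the edit, cleaning proceeds:
  d1: a read changed (s1 [0, 1, -9, 8, -3]->[3, 4, 6, 9]) — executes, giving 4.
  d3: a read changed (s1 [0, 1, -9, 8, -3]->[3, 4, 6, 9]) — executes, giving 22.
  d4: a read changed (d1 5->4; d3 -3->22) — executes, giving 22.

Demanding d4 again yields 22.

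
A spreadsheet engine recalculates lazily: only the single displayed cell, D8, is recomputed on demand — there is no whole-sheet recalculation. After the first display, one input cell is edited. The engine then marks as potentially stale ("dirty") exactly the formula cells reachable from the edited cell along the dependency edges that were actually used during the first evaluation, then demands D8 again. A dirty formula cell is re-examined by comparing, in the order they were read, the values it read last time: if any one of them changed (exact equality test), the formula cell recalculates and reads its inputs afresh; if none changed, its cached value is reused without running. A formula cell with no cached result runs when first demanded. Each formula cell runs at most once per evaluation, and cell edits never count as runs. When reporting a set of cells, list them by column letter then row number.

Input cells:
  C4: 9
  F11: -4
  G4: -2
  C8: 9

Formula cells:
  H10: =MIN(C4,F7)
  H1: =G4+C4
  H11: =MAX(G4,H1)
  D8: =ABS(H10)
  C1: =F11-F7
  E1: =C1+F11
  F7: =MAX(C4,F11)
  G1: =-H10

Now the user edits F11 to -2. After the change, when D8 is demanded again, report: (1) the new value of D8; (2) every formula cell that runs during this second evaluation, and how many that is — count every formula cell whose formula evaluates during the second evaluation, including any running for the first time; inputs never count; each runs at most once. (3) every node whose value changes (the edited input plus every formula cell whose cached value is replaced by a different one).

New value of D8: 9.
Formula cells that run: F7 — 1 in total.
Values that change: F11.
Key observation: the change is absorbed at F7 — it re-runs but produces the same value, and the output's value is unchanged.

First evaluation (everything demanded from the output):
  F7 = MAX(9, -4) = 9
  H10 = MIN(9, 9) = 9
  D8 = ABS(9) = 9

Propagation after the edit:
  F7: runs — F11 -4->-2; result 9 (same value as before).
  H10: checked — values it read are unchanged (C4 unchanged, F7 unchanged); reused cached 9 without running.
  D8: checked — values it read are unchanged (H10 unchanged); reused cached 9 without running.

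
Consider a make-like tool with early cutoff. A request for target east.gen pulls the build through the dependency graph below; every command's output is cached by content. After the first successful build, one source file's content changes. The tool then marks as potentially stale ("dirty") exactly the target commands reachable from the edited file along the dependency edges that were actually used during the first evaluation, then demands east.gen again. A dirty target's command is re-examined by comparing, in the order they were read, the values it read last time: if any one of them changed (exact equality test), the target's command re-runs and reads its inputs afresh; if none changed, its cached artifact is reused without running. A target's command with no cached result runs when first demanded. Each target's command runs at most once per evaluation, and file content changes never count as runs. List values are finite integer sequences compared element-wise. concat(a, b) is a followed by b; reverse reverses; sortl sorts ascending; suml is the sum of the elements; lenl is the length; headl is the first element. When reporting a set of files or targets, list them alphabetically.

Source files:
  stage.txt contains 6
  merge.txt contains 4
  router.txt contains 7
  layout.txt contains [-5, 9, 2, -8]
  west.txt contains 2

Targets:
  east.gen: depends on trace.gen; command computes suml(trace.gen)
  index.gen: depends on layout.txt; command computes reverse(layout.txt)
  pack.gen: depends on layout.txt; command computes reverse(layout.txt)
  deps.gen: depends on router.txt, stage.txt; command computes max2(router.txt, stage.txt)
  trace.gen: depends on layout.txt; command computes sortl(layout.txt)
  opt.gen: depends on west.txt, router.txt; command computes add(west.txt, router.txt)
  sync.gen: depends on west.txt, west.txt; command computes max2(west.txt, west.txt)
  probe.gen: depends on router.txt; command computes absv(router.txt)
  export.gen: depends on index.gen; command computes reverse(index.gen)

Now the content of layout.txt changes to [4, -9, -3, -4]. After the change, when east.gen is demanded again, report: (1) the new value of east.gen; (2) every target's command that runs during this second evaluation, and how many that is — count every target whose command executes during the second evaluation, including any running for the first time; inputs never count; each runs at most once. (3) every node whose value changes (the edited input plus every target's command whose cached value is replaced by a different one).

First demand of the output computes:
  trace.gen = sortl([-5, 9, 2, -8]) = [-8, -5, 2, 9]
  east.gen = suml([-8, -5, 2, 9]) = -2

After the edit, cleaning proceeds:
  trace.gen: a read changed (layout.txt [-5, 9, 2, -8]->[4, -9, -3, -4]) — executes, giving [-9, -4, -3, 4].
  east.gen: a read changed (trace.gen [-8, -5, 2, 9]->[-9, -4, -3, 4]) — executes, giving -12.

Demanding east.gen again yields -12.
2 target commands run: east.gen, trace.gen.
The nodes whose values change: east.gen, layout.txt, trace.gen.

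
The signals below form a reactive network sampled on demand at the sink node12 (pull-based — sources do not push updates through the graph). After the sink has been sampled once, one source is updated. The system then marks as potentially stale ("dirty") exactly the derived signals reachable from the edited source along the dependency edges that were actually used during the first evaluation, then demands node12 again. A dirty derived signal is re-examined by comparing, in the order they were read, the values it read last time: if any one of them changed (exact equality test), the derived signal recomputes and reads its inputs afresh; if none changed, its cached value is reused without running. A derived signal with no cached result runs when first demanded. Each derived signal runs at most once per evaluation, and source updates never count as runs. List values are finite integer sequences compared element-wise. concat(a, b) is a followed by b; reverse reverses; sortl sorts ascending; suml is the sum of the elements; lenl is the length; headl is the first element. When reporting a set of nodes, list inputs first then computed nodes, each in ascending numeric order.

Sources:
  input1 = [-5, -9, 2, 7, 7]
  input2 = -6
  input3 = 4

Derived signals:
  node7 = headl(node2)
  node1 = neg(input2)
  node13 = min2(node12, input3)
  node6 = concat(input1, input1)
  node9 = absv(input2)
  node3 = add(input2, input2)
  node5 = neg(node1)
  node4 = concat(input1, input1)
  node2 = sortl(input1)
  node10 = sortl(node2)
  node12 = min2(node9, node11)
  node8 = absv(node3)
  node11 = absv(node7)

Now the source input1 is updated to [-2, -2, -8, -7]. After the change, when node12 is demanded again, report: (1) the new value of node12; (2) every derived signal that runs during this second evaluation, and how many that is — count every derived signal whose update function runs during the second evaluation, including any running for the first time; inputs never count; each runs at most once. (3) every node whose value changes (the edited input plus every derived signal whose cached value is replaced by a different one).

node12 now evaluates to 6.
Run set: node2, node7, node11, node12 (4 run).
Changed values: input1, node2, node7, node11.

Initial pass — values computed on the first demand:
  node2 = sortl([-5, -9, 2, 7, 7]) = [-9, -5, 2, 7, 7]
  node7 = headl([-9, -5, 2, 7, 7]) = -9
  node9 = absv(-6) = 6
  node11 = absv(-9) = 9
  node12 = min2(6, 9) = 6

Second demand — change propagation:
  node2: re-runs because input1 [-5, -9, 2, 7, 7]->[-2, -2, -8, -7]; new result [-8, -7, -2, -2].
  node7: re-runs because node2 [-9, -5, 2, 7, 7]->[-8, -7, -2, -2]; new result -8.
  node11: re-runs because node7 -9->-8; new result 8.
  node12: re-runs because node11 9->8; new result 6 (unchanged).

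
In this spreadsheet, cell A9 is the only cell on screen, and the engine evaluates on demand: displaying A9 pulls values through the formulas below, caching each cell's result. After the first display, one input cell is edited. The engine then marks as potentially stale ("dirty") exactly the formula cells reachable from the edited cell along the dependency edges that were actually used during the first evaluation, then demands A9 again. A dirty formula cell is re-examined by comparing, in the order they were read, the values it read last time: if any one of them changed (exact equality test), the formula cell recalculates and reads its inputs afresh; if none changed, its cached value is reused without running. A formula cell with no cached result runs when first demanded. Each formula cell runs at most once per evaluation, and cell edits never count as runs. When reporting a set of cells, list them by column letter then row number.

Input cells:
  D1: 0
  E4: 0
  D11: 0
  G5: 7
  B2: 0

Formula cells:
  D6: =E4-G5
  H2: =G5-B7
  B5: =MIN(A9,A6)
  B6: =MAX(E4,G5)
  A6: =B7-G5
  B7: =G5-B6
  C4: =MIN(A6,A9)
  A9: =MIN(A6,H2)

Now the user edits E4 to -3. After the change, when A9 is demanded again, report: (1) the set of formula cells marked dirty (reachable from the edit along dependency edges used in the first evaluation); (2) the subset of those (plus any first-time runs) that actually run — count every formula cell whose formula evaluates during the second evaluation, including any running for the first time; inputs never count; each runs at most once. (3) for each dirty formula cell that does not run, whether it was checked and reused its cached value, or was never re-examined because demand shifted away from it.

Dirty set: A6, A9, B6, B7, H2.
Run set: B6 (1 run).
Re-examined without running (cache reused): A6, A9, B7, H2.
The important point: B6 recomputes to an identical value, and the output ends up unchanged.

Initial pass — values computed on the first demand:
  B6 = MAX(0, 7) = 7
  B7 = 7 - 7 = 0
  A6 = 0 - 7 = -7
  H2 = 7 - 0 = 7
  A9 = MIN(-7, 7) = -7

Second demand — change propagation:
  B6: re-runs because E4 0->-3; new result 7 (unchanged).
  B7: re-examined; everything it read last time is the same (G5 unchanged, B6 unchanged) — cache 0 kept, no run.
  A6: re-examined; everything it read last time is the same (B7 unchanged, G5 unchanged) — cache -7 kept, no run.
  H2: re-examined; everything it read last time is the same (G5 unchanged, B7 unchanged) — cache 7 kept, no run.
  A9: re-examined; everything it read last time is the same (A6 unchanged, H2 unchanged) — cache -7 kept, no run.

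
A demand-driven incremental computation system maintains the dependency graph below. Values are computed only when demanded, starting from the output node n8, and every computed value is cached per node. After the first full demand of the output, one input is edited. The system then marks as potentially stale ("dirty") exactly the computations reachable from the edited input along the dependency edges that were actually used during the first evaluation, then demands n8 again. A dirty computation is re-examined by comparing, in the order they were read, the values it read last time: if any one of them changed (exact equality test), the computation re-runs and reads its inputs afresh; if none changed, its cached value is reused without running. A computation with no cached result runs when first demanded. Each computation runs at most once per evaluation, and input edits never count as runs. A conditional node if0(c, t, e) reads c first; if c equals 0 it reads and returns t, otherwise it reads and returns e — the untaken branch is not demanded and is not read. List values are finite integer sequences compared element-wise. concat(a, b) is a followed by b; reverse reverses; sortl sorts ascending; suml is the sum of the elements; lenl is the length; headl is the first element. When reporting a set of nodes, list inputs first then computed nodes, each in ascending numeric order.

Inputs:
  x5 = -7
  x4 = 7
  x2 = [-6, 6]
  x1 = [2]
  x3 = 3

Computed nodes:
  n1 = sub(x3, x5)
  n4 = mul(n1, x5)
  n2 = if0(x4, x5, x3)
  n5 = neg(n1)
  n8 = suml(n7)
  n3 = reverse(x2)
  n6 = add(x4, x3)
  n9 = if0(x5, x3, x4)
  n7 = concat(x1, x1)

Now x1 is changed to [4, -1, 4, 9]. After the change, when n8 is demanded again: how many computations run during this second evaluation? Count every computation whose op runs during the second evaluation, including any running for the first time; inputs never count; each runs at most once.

Computations that run: n7, n8 — 2 in total.

First evaluation (everything demanded from the output):
  n7 = concat([2], [2]) = [2, 2]
  n8 = suml([2, 2]) = 4

Propagation after the edit:
  n7: runs — x1 [2]->[4, -1, 4, 9]; x1 [2]->[4, -1, 4, 9]; result [4, -1, 4, 9, 4, -1, 4, 9].
  n8: runs — n7 [2, 2]->[4, -1, 4, 9, 4, -1, 4, 9]; result 32.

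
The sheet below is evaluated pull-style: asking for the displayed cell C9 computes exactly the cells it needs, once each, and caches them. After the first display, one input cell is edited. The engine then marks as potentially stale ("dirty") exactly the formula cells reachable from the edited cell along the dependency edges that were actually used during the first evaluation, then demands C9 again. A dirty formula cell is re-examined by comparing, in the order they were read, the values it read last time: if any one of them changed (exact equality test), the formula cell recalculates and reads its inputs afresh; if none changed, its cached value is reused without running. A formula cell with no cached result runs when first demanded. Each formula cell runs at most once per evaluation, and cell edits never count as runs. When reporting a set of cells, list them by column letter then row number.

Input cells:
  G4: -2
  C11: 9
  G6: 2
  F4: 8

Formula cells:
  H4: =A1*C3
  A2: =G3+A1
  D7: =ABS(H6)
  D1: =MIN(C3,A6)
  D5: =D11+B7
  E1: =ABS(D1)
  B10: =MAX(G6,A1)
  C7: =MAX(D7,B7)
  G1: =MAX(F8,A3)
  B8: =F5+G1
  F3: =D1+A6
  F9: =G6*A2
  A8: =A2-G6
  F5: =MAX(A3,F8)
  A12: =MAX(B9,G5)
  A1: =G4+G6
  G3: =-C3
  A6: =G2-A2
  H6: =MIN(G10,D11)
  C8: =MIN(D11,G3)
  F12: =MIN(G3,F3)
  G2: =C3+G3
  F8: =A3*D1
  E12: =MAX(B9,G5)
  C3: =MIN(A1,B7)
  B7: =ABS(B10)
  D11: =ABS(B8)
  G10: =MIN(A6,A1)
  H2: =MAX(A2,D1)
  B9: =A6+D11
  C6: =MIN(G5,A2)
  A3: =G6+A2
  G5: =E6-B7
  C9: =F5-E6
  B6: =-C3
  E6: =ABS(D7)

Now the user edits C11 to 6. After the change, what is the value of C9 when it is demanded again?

Demanding C9 again yields 2.
Note the shortcut — nothing in the graph depends on C11 at all, so no recomputation happens.

First demand of the output computes:
  A1 = -2 + 2 = 0
  B10 = MAX(2, 0) = 2
  B7 = ABS(2) = 2
  C3 = MIN(0, 2) = 0
  G3 = -(0) = 0
  A2 = 0 + 0 = 0
  A3 = 2 + 0 = 2
  G2 = 0 + 0 = 0
  A6 = 0 - 0 = 0
  D1 = MIN(0, 0) = 0
  F8 = 2 * 0 = 0
  F5 = MAX(2, 0) = 2
  G1 = MAX(0, 2) = 2
  B8 = 2 + 2 = 4
  D11 = ABS(4) = 4
  G10 = MIN(0, 0) = 0
  H6 = MIN(0, 4) = 0
  D7 = ABS(0) = 0
  E6 = ABS(0) = 0
  C9 = 2 - 0 = 2

After the edit, cleaning proceeds:
  no node depends on C11 at all; the second demand re-runs nothing.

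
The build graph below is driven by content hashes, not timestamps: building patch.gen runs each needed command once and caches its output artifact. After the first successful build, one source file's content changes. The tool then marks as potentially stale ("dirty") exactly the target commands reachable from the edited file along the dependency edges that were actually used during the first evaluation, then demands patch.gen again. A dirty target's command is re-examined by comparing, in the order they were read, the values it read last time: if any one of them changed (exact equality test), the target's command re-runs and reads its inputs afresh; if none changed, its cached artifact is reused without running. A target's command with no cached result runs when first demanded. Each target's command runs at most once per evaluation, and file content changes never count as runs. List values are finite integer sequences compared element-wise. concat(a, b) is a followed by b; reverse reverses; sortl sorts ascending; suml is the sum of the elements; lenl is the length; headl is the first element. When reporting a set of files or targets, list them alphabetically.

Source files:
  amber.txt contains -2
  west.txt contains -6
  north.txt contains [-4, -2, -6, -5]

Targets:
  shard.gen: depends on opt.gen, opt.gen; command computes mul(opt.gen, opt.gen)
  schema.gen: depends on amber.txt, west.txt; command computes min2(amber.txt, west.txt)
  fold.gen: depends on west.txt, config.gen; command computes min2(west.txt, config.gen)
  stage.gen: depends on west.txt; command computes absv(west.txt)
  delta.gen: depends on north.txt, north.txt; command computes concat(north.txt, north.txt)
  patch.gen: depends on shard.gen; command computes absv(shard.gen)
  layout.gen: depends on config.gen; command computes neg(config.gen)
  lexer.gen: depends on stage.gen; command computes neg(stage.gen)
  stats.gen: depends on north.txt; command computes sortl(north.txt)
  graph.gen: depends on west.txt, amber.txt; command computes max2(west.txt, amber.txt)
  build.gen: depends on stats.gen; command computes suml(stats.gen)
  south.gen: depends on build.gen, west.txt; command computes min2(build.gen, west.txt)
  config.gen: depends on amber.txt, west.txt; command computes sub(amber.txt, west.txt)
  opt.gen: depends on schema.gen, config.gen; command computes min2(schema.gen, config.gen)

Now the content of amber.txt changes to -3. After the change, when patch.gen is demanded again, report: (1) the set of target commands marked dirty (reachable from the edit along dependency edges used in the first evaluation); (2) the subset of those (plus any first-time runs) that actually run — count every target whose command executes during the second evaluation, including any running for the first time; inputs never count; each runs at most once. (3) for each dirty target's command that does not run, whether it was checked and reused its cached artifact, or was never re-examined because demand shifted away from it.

Dirty set: config.gen, opt.gen, patch.gen, schema.gen, shard.gen.
Run set: config.gen, opt.gen, schema.gen (3 run).
Re-examined without running (cache reused): patch.gen, shard.gen.
The important point: at shard.gen every value read last time is unchanged, so the dirty flag clears without a run.

Initial pass — values computed on the first demand:
  config.gen = sub(-2, -6) = 4
  schema.gen = min2(-2, -6) = -6
  opt.gen = min2(-6, 4) = -6
  shard.gen = mul(-6, -6) = 36
  patch.gen = absv(36) = 36

Second demand — change propagation:
  config.gen: re-runs because amber.txt -2->-3; new result 3.
  schema.gen: re-runs because amber.txt -2->-3; new result -6 (unchanged).
  opt.gen: re-runs because config.gen 4->3; new result -6 (unchanged).
  shard.gen: re-examined; everything it read last time is the same (opt.gen unchanged, opt.gen unchanged) — cache 36 kept, no run.
  patch.gen: re-examined; everything it read last time is the same (shard.gen unchanged) — cache 36 kept, no run.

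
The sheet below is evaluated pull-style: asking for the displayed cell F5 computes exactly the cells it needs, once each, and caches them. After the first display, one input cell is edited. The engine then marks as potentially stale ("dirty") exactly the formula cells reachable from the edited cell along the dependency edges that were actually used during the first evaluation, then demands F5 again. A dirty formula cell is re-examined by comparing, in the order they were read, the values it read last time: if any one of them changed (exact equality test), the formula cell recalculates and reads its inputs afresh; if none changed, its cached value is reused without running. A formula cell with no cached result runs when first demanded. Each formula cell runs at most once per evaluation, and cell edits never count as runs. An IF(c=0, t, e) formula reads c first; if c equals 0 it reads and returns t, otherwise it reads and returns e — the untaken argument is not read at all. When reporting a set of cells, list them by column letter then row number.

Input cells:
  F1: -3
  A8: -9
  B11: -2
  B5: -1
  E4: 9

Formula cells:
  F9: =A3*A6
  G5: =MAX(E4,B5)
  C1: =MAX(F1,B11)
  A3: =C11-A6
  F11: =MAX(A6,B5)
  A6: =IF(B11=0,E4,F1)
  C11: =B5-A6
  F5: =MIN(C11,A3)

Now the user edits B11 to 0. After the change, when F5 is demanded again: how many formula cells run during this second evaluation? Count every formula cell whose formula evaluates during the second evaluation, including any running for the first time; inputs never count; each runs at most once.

4 formula cells run: A3, A6, C11, F5.

First demand of the output computes:
  A6 = IF(B11=0: B11=-2 -> else branch F1) = -3
  C11 = -1 - -3 = 2
  A3 = 2 - -3 = 5
  F5 = MIN(2, 5) = 2

After the edit, cleaning proceeds:
  A6: a read changed (B11 -2->0) — executes, giving 9.
  C11: a read changed (A6 -3->9) — executes, giving -10.
  A3: a read changed (C11 2->-10; A6 -3->9) — executes, giving -19.
  F5: a read changed (C11 2->-10; A3 5->-19) — executes, giving -19.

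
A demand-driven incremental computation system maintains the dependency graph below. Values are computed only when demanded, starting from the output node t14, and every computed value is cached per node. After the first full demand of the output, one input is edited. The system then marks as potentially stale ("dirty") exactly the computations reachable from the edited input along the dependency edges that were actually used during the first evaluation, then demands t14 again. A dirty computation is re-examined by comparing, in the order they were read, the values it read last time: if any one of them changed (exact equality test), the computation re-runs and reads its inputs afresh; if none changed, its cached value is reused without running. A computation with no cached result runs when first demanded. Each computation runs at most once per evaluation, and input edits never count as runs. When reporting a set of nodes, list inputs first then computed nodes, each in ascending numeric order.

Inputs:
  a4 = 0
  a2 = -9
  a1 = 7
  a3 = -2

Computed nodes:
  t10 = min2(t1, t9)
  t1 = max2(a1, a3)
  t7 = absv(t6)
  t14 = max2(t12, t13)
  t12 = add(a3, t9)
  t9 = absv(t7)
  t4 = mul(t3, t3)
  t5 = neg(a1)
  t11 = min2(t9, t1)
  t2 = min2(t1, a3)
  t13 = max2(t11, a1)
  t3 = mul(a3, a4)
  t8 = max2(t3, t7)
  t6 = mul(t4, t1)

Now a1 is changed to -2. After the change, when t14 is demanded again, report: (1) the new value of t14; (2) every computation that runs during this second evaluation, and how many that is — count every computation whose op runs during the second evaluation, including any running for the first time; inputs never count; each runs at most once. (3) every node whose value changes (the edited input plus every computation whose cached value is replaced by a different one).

New value of t14: -2.
Computations that run: t1, t6, t11, t13, t14 — 5 in total.
Values that change: a1, t1, t11, t13, t14.
Key observation: the cutoff stops propagation at t7 — its inputs' values are unchanged, so it reuses its cache.

First evaluation (everything demanded from the output):
  t1 = max2(7, -2) = 7
  t3 = mul(-2, 0) = 0
  t4 = mul(0, 0) = 0
  t6 = mul(0, 7) = 0
  t7 = absv(0) = 0
  t9 = absv(0) = 0
  t11 = min2(0, 7) = 0
  t12 = add(-2, 0) = -2
  t13 = max2(0, 7) = 7
  t14 = max2(-2, 7) = 7

Propagation after the edit:
  t1: runs — a1 7->-2; result -2.
  t6: runs — t1 7->-2; result 0 (same value as before).
  t7: checked — values it read are unchanged (t6 unchanged); reused cached 0 without running.
  t9: checked — values it read are unchanged (t7 unchanged); reused cached 0 without running.
  t11: runs — t1 7->-2; result -2.
  t12: checked — values it read are unchanged (a3 unchanged, t9 unchanged); reused cached -2 without running.
  t13: runs — t11 0->-2; a1 7->-2; result -2.
  t14: runs — t13 7->-2; result -2.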